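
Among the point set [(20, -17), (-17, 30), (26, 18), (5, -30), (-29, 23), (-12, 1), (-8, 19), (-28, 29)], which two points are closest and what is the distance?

Computing all pairwise distances among 8 points:

d((20, -17), (-17, 30)) = 59.8164
d((20, -17), (26, 18)) = 35.5106
d((20, -17), (5, -30)) = 19.8494
d((20, -17), (-29, 23)) = 63.2535
d((20, -17), (-12, 1)) = 36.7151
d((20, -17), (-8, 19)) = 45.607
d((20, -17), (-28, 29)) = 66.4831
d((-17, 30), (26, 18)) = 44.643
d((-17, 30), (5, -30)) = 63.9062
d((-17, 30), (-29, 23)) = 13.8924
d((-17, 30), (-12, 1)) = 29.4279
d((-17, 30), (-8, 19)) = 14.2127
d((-17, 30), (-28, 29)) = 11.0454
d((26, 18), (5, -30)) = 52.3927
d((26, 18), (-29, 23)) = 55.2268
d((26, 18), (-12, 1)) = 41.6293
d((26, 18), (-8, 19)) = 34.0147
d((26, 18), (-28, 29)) = 55.109
d((5, -30), (-29, 23)) = 62.9682
d((5, -30), (-12, 1)) = 35.3553
d((5, -30), (-8, 19)) = 50.6952
d((5, -30), (-28, 29)) = 67.6018
d((-29, 23), (-12, 1)) = 27.8029
d((-29, 23), (-8, 19)) = 21.3776
d((-29, 23), (-28, 29)) = 6.0828 <-- minimum
d((-12, 1), (-8, 19)) = 18.4391
d((-12, 1), (-28, 29)) = 32.249
d((-8, 19), (-28, 29)) = 22.3607

Closest pair: (-29, 23) and (-28, 29) with distance 6.0828

The closest pair is (-29, 23) and (-28, 29) with Euclidean distance 6.0828. For 8 points, brute-force pairwise comparison is shown above. For large n, the divide-and-conquer algorithm (sort by x, recurse on halves, check the dividing strip) achieves O(n log n).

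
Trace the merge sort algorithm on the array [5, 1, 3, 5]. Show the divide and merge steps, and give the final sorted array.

Merge sort trace:

Split: [5, 1, 3, 5] -> [5, 1] and [3, 5]
  Split: [5, 1] -> [5] and [1]
  Merge: [5] + [1] -> [1, 5]
  Split: [3, 5] -> [3] and [5]
  Merge: [3] + [5] -> [3, 5]
Merge: [1, 5] + [3, 5] -> [1, 3, 5, 5]

Final sorted array: [1, 3, 5, 5]

The merge sort proceeds by recursively splitting the array and merging sorted halves.
After all merges, the sorted array is [1, 3, 5, 5].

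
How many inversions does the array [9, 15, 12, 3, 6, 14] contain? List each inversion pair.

Finding inversions in [9, 15, 12, 3, 6, 14]:

(0, 3): arr[0]=9 > arr[3]=3
(0, 4): arr[0]=9 > arr[4]=6
(1, 2): arr[1]=15 > arr[2]=12
(1, 3): arr[1]=15 > arr[3]=3
(1, 4): arr[1]=15 > arr[4]=6
(1, 5): arr[1]=15 > arr[5]=14
(2, 3): arr[2]=12 > arr[3]=3
(2, 4): arr[2]=12 > arr[4]=6

Total inversions: 8

The array has 8 inversion(s): (0,3), (0,4), (1,2), (1,3), (1,4), (1,5), (2,3), (2,4). Each pair (i,j) satisfies i < j and arr[i] > arr[j].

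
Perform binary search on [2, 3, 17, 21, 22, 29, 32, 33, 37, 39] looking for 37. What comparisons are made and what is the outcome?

Binary search for 37 in [2, 3, 17, 21, 22, 29, 32, 33, 37, 39]:

lo=0, hi=9, mid=4, arr[mid]=22 -> 22 < 37, search right half
lo=5, hi=9, mid=7, arr[mid]=33 -> 33 < 37, search right half
lo=8, hi=9, mid=8, arr[mid]=37 -> Found target at index 8!

Binary search finds 37 at index 8 after 3 comparisons. The search repeatedly halves the search space by comparing with the middle element.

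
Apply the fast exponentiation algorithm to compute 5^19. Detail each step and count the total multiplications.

Computing 5^19 by squaring (build up from 5^1; each line after the first costs one multiplication):

5^1 = 5
5^2 = (5^1)^2 = 5^2 = 25
5^4 = (5^2)^2 = 25^2 = 625
5^8 = (5^4)^2 = 625^2 = 390625
5^9 = 5 * 5^8 = 5 * 390625 = 1953125
5^18 = (5^9)^2 = 1953125^2 = 3814697265625
5^19 = 5 * 5^18 = 5 * 3814697265625 = 19073486328125

Result: 19073486328125
Multiplications needed: 6 (6 lines after 5^1)

5^19 = 19073486328125. Using exponentiation by squaring, this requires 6 multiplications. The key idea: if the exponent is even, square the half-power; if odd, multiply by the base once.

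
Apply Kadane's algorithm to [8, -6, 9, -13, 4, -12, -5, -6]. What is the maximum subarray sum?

Using Kadane's algorithm on [8, -6, 9, -13, 4, -12, -5, -6]:

Scanning through the array:
Position 1 (value -6): max_ending_here = 2, max_so_far = 8
Position 2 (value 9): max_ending_here = 11, max_so_far = 11
Position 3 (value -13): max_ending_here = -2, max_so_far = 11
Position 4 (value 4): max_ending_here = 4, max_so_far = 11
Position 5 (value -12): max_ending_here = -8, max_so_far = 11
Position 6 (value -5): max_ending_here = -5, max_so_far = 11
Position 7 (value -6): max_ending_here = -6, max_so_far = 11

Maximum subarray: [8, -6, 9]
Maximum sum: 11

The maximum subarray is [8, -6, 9] with sum 11. This subarray runs from index 0 to index 2.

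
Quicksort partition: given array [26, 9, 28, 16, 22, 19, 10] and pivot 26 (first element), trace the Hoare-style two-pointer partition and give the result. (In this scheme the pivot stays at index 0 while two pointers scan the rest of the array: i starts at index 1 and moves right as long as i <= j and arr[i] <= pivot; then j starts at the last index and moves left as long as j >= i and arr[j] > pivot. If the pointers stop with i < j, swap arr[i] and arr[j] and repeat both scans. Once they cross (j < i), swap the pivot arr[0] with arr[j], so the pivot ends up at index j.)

Hoare-style two-pointer partition with pivot = 26:

Initial array: [26, 9, 28, 16, 22, 19, 10]

Pointers start at i = 1, j = 6.
i stops at index 2 (arr[2]=28 > 26), j stops at index 6 (arr[6]=10 <= 26): swap arr[2] and arr[6], array becomes [26, 9, 10, 16, 22, 19, 28]
i ends at 6, j ends at 5: the pointers have crossed (j < i), so scanning stops.

Swap pivot arr[0] with arr[5] to place pivot at position 5: [19, 9, 10, 16, 22, 26, 28]
Pivot position: 5

After partitioning with pivot 26, the array becomes [19, 9, 10, 16, 22, 26, 28]. The pivot is placed at index 5. All elements to the left of the pivot are <= 26, and all elements to the right are > 26.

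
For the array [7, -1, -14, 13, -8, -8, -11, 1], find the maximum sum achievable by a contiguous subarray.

Using Kadane's algorithm on [7, -1, -14, 13, -8, -8, -11, 1]:

Scanning through the array:
Position 1 (value -1): max_ending_here = 6, max_so_far = 7
Position 2 (value -14): max_ending_here = -8, max_so_far = 7
Position 3 (value 13): max_ending_here = 13, max_so_far = 13
Position 4 (value -8): max_ending_here = 5, max_so_far = 13
Position 5 (value -8): max_ending_here = -3, max_so_far = 13
Position 6 (value -11): max_ending_here = -11, max_so_far = 13
Position 7 (value 1): max_ending_here = 1, max_so_far = 13

Maximum subarray: [13]
Maximum sum: 13

The maximum subarray is [13] with sum 13. This subarray runs from index 3 to index 3.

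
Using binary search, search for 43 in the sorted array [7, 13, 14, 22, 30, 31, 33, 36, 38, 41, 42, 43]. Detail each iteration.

Binary search for 43 in [7, 13, 14, 22, 30, 31, 33, 36, 38, 41, 42, 43]:

lo=0, hi=11, mid=5, arr[mid]=31 -> 31 < 43, search right half
lo=6, hi=11, mid=8, arr[mid]=38 -> 38 < 43, search right half
lo=9, hi=11, mid=10, arr[mid]=42 -> 42 < 43, search right half
lo=11, hi=11, mid=11, arr[mid]=43 -> Found target at index 11!

Binary search finds 43 at index 11 after 4 comparisons. The search repeatedly halves the search space by comparing with the middle element.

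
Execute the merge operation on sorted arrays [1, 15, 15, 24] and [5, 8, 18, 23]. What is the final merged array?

Merging process:

Compare 1 vs 5: take 1 from left. Merged: [1]
Compare 15 vs 5: take 5 from right. Merged: [1, 5]
Compare 15 vs 8: take 8 from right. Merged: [1, 5, 8]
Compare 15 vs 18: take 15 from left. Merged: [1, 5, 8, 15]
Compare 15 vs 18: take 15 from left. Merged: [1, 5, 8, 15, 15]
Compare 24 vs 18: take 18 from right. Merged: [1, 5, 8, 15, 15, 18]
Compare 24 vs 23: take 23 from right. Merged: [1, 5, 8, 15, 15, 18, 23]
Append remaining from left: [24]. Merged: [1, 5, 8, 15, 15, 18, 23, 24]

Final merged array: [1, 5, 8, 15, 15, 18, 23, 24]
Total comparisons: 7

The merged array is [1, 5, 8, 15, 15, 18, 23, 24], requiring 7 comparisons. The merge step runs in O(n) time where n is the total number of elements.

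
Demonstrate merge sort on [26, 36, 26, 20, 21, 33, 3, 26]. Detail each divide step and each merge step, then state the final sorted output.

Merge sort trace:

Split: [26, 36, 26, 20, 21, 33, 3, 26] -> [26, 36, 26, 20] and [21, 33, 3, 26]
  Split: [26, 36, 26, 20] -> [26, 36] and [26, 20]
    Split: [26, 36] -> [26] and [36]
    Merge: [26] + [36] -> [26, 36]
    Split: [26, 20] -> [26] and [20]
    Merge: [26] + [20] -> [20, 26]
  Merge: [26, 36] + [20, 26] -> [20, 26, 26, 36]
  Split: [21, 33, 3, 26] -> [21, 33] and [3, 26]
    Split: [21, 33] -> [21] and [33]
    Merge: [21] + [33] -> [21, 33]
    Split: [3, 26] -> [3] and [26]
    Merge: [3] + [26] -> [3, 26]
  Merge: [21, 33] + [3, 26] -> [3, 21, 26, 33]
Merge: [20, 26, 26, 36] + [3, 21, 26, 33] -> [3, 20, 21, 26, 26, 26, 33, 36]

Final sorted array: [3, 20, 21, 26, 26, 26, 33, 36]

The merge sort proceeds by recursively splitting the array and merging sorted halves.
After all merges, the sorted array is [3, 20, 21, 26, 26, 26, 33, 36].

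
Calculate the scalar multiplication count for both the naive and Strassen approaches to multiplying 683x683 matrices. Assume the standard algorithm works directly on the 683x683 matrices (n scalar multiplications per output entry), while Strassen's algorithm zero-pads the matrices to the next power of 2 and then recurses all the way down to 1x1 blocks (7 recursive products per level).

Matrix multiplication for 683x683 matrices:

Strassen's algorithm requires power-of-2 dimensions. Pad 683x683 to 1024x1024 (next power of 2).

Standard algorithm: 683^3 = 318611987 multiplications
Strassen's algorithm: 7^(log2(1024)) = 7^10 = 282475249 multiplications
Savings: 318611987 - 282475249 = 36136738 multiplications

Standard: 318611987 multiplications (683^3). Strassen: 282475249 multiplications (7^10, after padding to 1024x1024). Strassen reduces 8 recursive multiplications to 7 at each level.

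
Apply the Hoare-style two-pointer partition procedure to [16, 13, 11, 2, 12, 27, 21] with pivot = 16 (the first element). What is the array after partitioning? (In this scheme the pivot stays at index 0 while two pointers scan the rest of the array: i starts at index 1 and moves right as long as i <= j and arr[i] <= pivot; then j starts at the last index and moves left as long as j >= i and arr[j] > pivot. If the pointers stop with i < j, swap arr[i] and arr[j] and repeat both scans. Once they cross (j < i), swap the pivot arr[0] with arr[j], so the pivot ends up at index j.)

Hoare-style two-pointer partition with pivot = 16:

Initial array: [16, 13, 11, 2, 12, 27, 21]

Pointers start at i = 1, j = 6.
i ends at 5, j ends at 4: the pointers have crossed (j < i), so scanning stops.

Swap pivot arr[0] with arr[4] to place pivot at position 4: [12, 13, 11, 2, 16, 27, 21]
Pivot position: 4

After partitioning with pivot 16, the array becomes [12, 13, 11, 2, 16, 27, 21]. The pivot is placed at index 4. All elements to the left of the pivot are <= 16, and all elements to the right are > 16.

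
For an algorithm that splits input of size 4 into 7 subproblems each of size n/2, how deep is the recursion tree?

For divide and conquer with division factor 2:

Problem sizes at each level:
Level 0: 4
Level 1: 2
Level 2: 1

The root is level 0 and the size-1 base case is level 2 (the tree spans levels 0 through 2, i.e. 3 levels counting the root), so the depth is the number of divisions: log_2(4) = 2

The recursion tree depth is log_2(4) = 2. At each level, the problem size is divided by 2, so it takes 2 divisions to reduce to a base case of size 1. The algorithm makes 7 recursive calls at each level.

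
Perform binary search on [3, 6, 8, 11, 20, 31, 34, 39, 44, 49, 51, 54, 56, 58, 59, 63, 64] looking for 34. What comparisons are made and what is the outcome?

Binary search for 34 in [3, 6, 8, 11, 20, 31, 34, 39, 44, 49, 51, 54, 56, 58, 59, 63, 64]:

lo=0, hi=16, mid=8, arr[mid]=44 -> 44 > 34, search left half
lo=0, hi=7, mid=3, arr[mid]=11 -> 11 < 34, search right half
lo=4, hi=7, mid=5, arr[mid]=31 -> 31 < 34, search right half
lo=6, hi=7, mid=6, arr[mid]=34 -> Found target at index 6!

Binary search finds 34 at index 6 after 4 comparisons. The search repeatedly halves the search space by comparing with the middle element.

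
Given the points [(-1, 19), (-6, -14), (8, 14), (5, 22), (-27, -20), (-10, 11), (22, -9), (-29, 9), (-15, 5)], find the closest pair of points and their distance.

Computing all pairwise distances among 9 points:

d((-1, 19), (-6, -14)) = 33.3766
d((-1, 19), (8, 14)) = 10.2956
d((-1, 19), (5, 22)) = 6.7082 <-- minimum
d((-1, 19), (-27, -20)) = 46.8722
d((-1, 19), (-10, 11)) = 12.0416
d((-1, 19), (22, -9)) = 36.2353
d((-1, 19), (-29, 9)) = 29.7321
d((-1, 19), (-15, 5)) = 19.799
d((-6, -14), (8, 14)) = 31.305
d((-6, -14), (5, 22)) = 37.6431
d((-6, -14), (-27, -20)) = 21.8403
d((-6, -14), (-10, 11)) = 25.318
d((-6, -14), (22, -9)) = 28.4429
d((-6, -14), (-29, 9)) = 32.5269
d((-6, -14), (-15, 5)) = 21.0238
d((8, 14), (5, 22)) = 8.544
d((8, 14), (-27, -20)) = 48.7955
d((8, 14), (-10, 11)) = 18.2483
d((8, 14), (22, -9)) = 26.9258
d((8, 14), (-29, 9)) = 37.3363
d((8, 14), (-15, 5)) = 24.6982
d((5, 22), (-27, -20)) = 52.8015
d((5, 22), (-10, 11)) = 18.6011
d((5, 22), (22, -9)) = 35.3553
d((5, 22), (-29, 9)) = 36.4005
d((5, 22), (-15, 5)) = 26.2488
d((-27, -20), (-10, 11)) = 35.3553
d((-27, -20), (22, -9)) = 50.2195
d((-27, -20), (-29, 9)) = 29.0689
d((-27, -20), (-15, 5)) = 27.7308
d((-10, 11), (22, -9)) = 37.7359
d((-10, 11), (-29, 9)) = 19.105
d((-10, 11), (-15, 5)) = 7.8102
d((22, -9), (-29, 9)) = 54.0833
d((22, -9), (-15, 5)) = 39.5601
d((-29, 9), (-15, 5)) = 14.5602

Closest pair: (-1, 19) and (5, 22) with distance 6.7082

The closest pair is (-1, 19) and (5, 22) with Euclidean distance 6.7082. For 9 points, brute-force pairwise comparison is shown above. For large n, the divide-and-conquer algorithm (sort by x, recurse on halves, check the dividing strip) achieves O(n log n).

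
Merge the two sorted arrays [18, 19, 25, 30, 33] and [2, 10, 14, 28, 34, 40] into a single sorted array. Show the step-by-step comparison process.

Merging process:

Compare 18 vs 2: take 2 from right. Merged: [2]
Compare 18 vs 10: take 10 from right. Merged: [2, 10]
Compare 18 vs 14: take 14 from right. Merged: [2, 10, 14]
Compare 18 vs 28: take 18 from left. Merged: [2, 10, 14, 18]
Compare 19 vs 28: take 19 from left. Merged: [2, 10, 14, 18, 19]
Compare 25 vs 28: take 25 from left. Merged: [2, 10, 14, 18, 19, 25]
Compare 30 vs 28: take 28 from right. Merged: [2, 10, 14, 18, 19, 25, 28]
Compare 30 vs 34: take 30 from left. Merged: [2, 10, 14, 18, 19, 25, 28, 30]
Compare 33 vs 34: take 33 from left. Merged: [2, 10, 14, 18, 19, 25, 28, 30, 33]
Append remaining from right: [34, 40]. Merged: [2, 10, 14, 18, 19, 25, 28, 30, 33, 34, 40]

Final merged array: [2, 10, 14, 18, 19, 25, 28, 30, 33, 34, 40]
Total comparisons: 9

The merged array is [2, 10, 14, 18, 19, 25, 28, 30, 33, 34, 40], requiring 9 comparisons. The merge step runs in O(n) time where n is the total number of elements.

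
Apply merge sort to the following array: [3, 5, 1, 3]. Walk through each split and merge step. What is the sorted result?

Merge sort trace:

Split: [3, 5, 1, 3] -> [3, 5] and [1, 3]
  Split: [3, 5] -> [3] and [5]
  Merge: [3] + [5] -> [3, 5]
  Split: [1, 3] -> [1] and [3]
  Merge: [1] + [3] -> [1, 3]
Merge: [3, 5] + [1, 3] -> [1, 3, 3, 5]

Final sorted array: [1, 3, 3, 5]

The merge sort proceeds by recursively splitting the array and merging sorted halves.
After all merges, the sorted array is [1, 3, 3, 5].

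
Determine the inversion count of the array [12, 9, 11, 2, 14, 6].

Finding inversions in [12, 9, 11, 2, 14, 6]:

(0, 1): arr[0]=12 > arr[1]=9
(0, 2): arr[0]=12 > arr[2]=11
(0, 3): arr[0]=12 > arr[3]=2
(0, 5): arr[0]=12 > arr[5]=6
(1, 3): arr[1]=9 > arr[3]=2
(1, 5): arr[1]=9 > arr[5]=6
(2, 3): arr[2]=11 > arr[3]=2
(2, 5): arr[2]=11 > arr[5]=6
(4, 5): arr[4]=14 > arr[5]=6

Total inversions: 9

The array has 9 inversion(s): (0,1), (0,2), (0,3), (0,5), (1,3), (1,5), (2,3), (2,5), (4,5). Each pair (i,j) satisfies i < j and arr[i] > arr[j].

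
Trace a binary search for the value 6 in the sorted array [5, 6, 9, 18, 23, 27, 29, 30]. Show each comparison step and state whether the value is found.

Binary search for 6 in [5, 6, 9, 18, 23, 27, 29, 30]:

lo=0, hi=7, mid=3, arr[mid]=18 -> 18 > 6, search left half
lo=0, hi=2, mid=1, arr[mid]=6 -> Found target at index 1!

Binary search finds 6 at index 1 after 2 comparisons. The search repeatedly halves the search space by comparing with the middle element.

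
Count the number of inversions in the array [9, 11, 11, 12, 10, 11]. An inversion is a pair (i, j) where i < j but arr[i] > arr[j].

Finding inversions in [9, 11, 11, 12, 10, 11]:

(1, 4): arr[1]=11 > arr[4]=10
(2, 4): arr[2]=11 > arr[4]=10
(3, 4): arr[3]=12 > arr[4]=10
(3, 5): arr[3]=12 > arr[5]=11

Total inversions: 4

The array has 4 inversion(s): (1,4), (2,4), (3,4), (3,5). Each pair (i,j) satisfies i < j and arr[i] > arr[j].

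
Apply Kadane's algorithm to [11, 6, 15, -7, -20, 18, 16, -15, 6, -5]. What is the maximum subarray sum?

Using Kadane's algorithm on [11, 6, 15, -7, -20, 18, 16, -15, 6, -5]:

Scanning through the array:
Position 1 (value 6): max_ending_here = 17, max_so_far = 17
Position 2 (value 15): max_ending_here = 32, max_so_far = 32
Position 3 (value -7): max_ending_here = 25, max_so_far = 32
Position 4 (value -20): max_ending_here = 5, max_so_far = 32
Position 5 (value 18): max_ending_here = 23, max_so_far = 32
Position 6 (value 16): max_ending_here = 39, max_so_far = 39
Position 7 (value -15): max_ending_here = 24, max_so_far = 39
Position 8 (value 6): max_ending_here = 30, max_so_far = 39
Position 9 (value -5): max_ending_here = 25, max_so_far = 39

Maximum subarray: [11, 6, 15, -7, -20, 18, 16]
Maximum sum: 39

The maximum subarray is [11, 6, 15, -7, -20, 18, 16] with sum 39. This subarray runs from index 0 to index 6.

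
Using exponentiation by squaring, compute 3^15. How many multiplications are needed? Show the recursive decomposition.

Computing 3^15 by squaring (build up from 3^1; each line after the first costs one multiplication):

3^1 = 3
3^2 = (3^1)^2 = 3^2 = 9
3^3 = 3 * 3^2 = 3 * 9 = 27
3^6 = (3^3)^2 = 27^2 = 729
3^7 = 3 * 3^6 = 3 * 729 = 2187
3^14 = (3^7)^2 = 2187^2 = 4782969
3^15 = 3 * 3^14 = 3 * 4782969 = 14348907

Result: 14348907
Multiplications needed: 6 (6 lines after 3^1)

3^15 = 14348907. Using exponentiation by squaring, this requires 6 multiplications. The key idea: if the exponent is even, square the half-power; if odd, multiply by the base once.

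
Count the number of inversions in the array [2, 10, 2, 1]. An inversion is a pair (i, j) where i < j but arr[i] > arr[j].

Finding inversions in [2, 10, 2, 1]:

(0, 3): arr[0]=2 > arr[3]=1
(1, 2): arr[1]=10 > arr[2]=2
(1, 3): arr[1]=10 > arr[3]=1
(2, 3): arr[2]=2 > arr[3]=1

Total inversions: 4

The array has 4 inversion(s): (0,3), (1,2), (1,3), (2,3). Each pair (i,j) satisfies i < j and arr[i] > arr[j].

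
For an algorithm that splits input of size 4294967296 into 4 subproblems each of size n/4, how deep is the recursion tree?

For divide and conquer with division factor 4:

Problem sizes at each level:
Level 0: 4294967296
Level 1: 1073741824
Level 2: 268435456
Level 3: 67108864
Level 4: 16777216
Level 5: 4194304
Level 6: 1048576
Level 7: 262144
Level 8: 65536
Level 9: 16384
Level 10: 4096
Level 11: 1024
Level 12: 256
Level 13: 64
Level 14: 16
Level 15: 4
Level 16: 1

The root is level 0 and the size-1 base case is level 16 (the tree spans levels 0 through 16, i.e. 17 levels counting the root), so the depth is the number of divisions: log_4(4294967296) = 16

The recursion tree depth is log_4(4294967296) = 16. At each level, the problem size is divided by 4, so it takes 16 divisions to reduce to a base case of size 1. The algorithm makes 4 recursive calls at each level.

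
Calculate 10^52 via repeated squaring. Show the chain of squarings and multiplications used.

Computing 10^52 by squaring (build up from 10^1; each line after the first costs one multiplication):

10^1 = 10
10^2 = (10^1)^2 = 10^2 = 100
10^3 = 10 * 10^2 = 10 * 100 = 1000
10^6 = (10^3)^2 = 1000^2 = 1000000
10^12 = (10^6)^2 = 1000000^2 = 1000000000000
10^13 = 10 * 10^12 = 10 * 1000000000000 = 10000000000000
10^26 = (10^13)^2 = 10000000000000^2 = 100000000000000000000000000
10^52 = (10^26)^2 = 100000000000000000000000000^2 = 10000000000000000000000000000000000000000000000000000

Result: 10000000000000000000000000000000000000000000000000000
Multiplications needed: 7 (7 lines after 10^1)

10^52 = 10000000000000000000000000000000000000000000000000000. Using exponentiation by squaring, this requires 7 multiplications. The key idea: if the exponent is even, square the half-power; if odd, multiply by the base once.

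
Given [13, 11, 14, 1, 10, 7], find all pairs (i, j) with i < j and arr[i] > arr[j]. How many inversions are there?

Finding inversions in [13, 11, 14, 1, 10, 7]:

(0, 1): arr[0]=13 > arr[1]=11
(0, 3): arr[0]=13 > arr[3]=1
(0, 4): arr[0]=13 > arr[4]=10
(0, 5): arr[0]=13 > arr[5]=7
(1, 3): arr[1]=11 > arr[3]=1
(1, 4): arr[1]=11 > arr[4]=10
(1, 5): arr[1]=11 > arr[5]=7
(2, 3): arr[2]=14 > arr[3]=1
(2, 4): arr[2]=14 > arr[4]=10
(2, 5): arr[2]=14 > arr[5]=7
(4, 5): arr[4]=10 > arr[5]=7

Total inversions: 11

The array has 11 inversion(s): (0,1), (0,3), (0,4), (0,5), (1,3), (1,4), (1,5), (2,3), (2,4), (2,5), (4,5). Each pair (i,j) satisfies i < j and arr[i] > arr[j].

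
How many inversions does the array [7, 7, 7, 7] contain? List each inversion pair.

Finding inversions in [7, 7, 7, 7]:


Total inversions: 0

The array has 0 inversions. It is already sorted.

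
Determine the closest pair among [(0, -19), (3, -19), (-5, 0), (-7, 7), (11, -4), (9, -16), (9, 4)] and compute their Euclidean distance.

Computing all pairwise distances among 7 points:

d((0, -19), (3, -19)) = 3.0 <-- minimum
d((0, -19), (-5, 0)) = 19.6469
d((0, -19), (-7, 7)) = 26.9258
d((0, -19), (11, -4)) = 18.6011
d((0, -19), (9, -16)) = 9.4868
d((0, -19), (9, 4)) = 24.6982
d((3, -19), (-5, 0)) = 20.6155
d((3, -19), (-7, 7)) = 27.8568
d((3, -19), (11, -4)) = 17.0
d((3, -19), (9, -16)) = 6.7082
d((3, -19), (9, 4)) = 23.7697
d((-5, 0), (-7, 7)) = 7.2801
d((-5, 0), (11, -4)) = 16.4924
d((-5, 0), (9, -16)) = 21.2603
d((-5, 0), (9, 4)) = 14.5602
d((-7, 7), (11, -4)) = 21.095
d((-7, 7), (9, -16)) = 28.0179
d((-7, 7), (9, 4)) = 16.2788
d((11, -4), (9, -16)) = 12.1655
d((11, -4), (9, 4)) = 8.2462
d((9, -16), (9, 4)) = 20.0

Closest pair: (0, -19) and (3, -19) with distance 3.0

The closest pair is (0, -19) and (3, -19) with Euclidean distance 3.0. For 7 points, brute-force pairwise comparison is shown above. For large n, the divide-and-conquer algorithm (sort by x, recurse on halves, check the dividing strip) achieves O(n log n).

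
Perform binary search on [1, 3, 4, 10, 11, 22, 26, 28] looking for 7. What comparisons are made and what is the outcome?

Binary search for 7 in [1, 3, 4, 10, 11, 22, 26, 28]:

lo=0, hi=7, mid=3, arr[mid]=10 -> 10 > 7, search left half
lo=0, hi=2, mid=1, arr[mid]=3 -> 3 < 7, search right half
lo=2, hi=2, mid=2, arr[mid]=4 -> 4 < 7, search right half
lo=3 > hi=2, target 7 not found

Binary search determines that 7 is not in the array after 3 comparisons. The search space was exhausted without finding the target.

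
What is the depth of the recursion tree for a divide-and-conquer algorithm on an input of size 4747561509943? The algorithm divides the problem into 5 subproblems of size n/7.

For divide and conquer with division factor 7:

Problem sizes at each level:
Level 0: 4747561509943
Level 1: 678223072849
Level 2: 96889010407
Level 3: 13841287201
Level 4: 1977326743
Level 5: 282475249
Level 6: 40353607
Level 7: 5764801
Level 8: 823543
Level 9: 117649
Level 10: 16807
Level 11: 2401
Level 12: 343
Level 13: 49
Level 14: 7
Level 15: 1

The root is level 0 and the size-1 base case is level 15 (the tree spans levels 0 through 15, i.e. 16 levels counting the root), so the depth is the number of divisions: log_7(4747561509943) = 15

The recursion tree depth is log_7(4747561509943) = 15. At each level, the problem size is divided by 7, so it takes 15 divisions to reduce to a base case of size 1. The algorithm makes 5 recursive calls at each level.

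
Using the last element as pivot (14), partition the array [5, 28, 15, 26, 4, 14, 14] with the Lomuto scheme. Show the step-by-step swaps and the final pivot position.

Lomuto partition with pivot = 14:

Initial array: [5, 28, 15, 26, 4, 14, 14]

arr[0]=5 <= 14: swap with position 0, array becomes [5, 28, 15, 26, 4, 14, 14]
arr[1]=28 > 14: no swap
arr[2]=15 > 14: no swap
arr[3]=26 > 14: no swap
arr[4]=4 <= 14: swap with position 1, array becomes [5, 4, 15, 26, 28, 14, 14]
arr[5]=14 <= 14: swap with position 2, array becomes [5, 4, 14, 26, 28, 15, 14]

Place pivot at position 3: [5, 4, 14, 14, 28, 15, 26]
Pivot position: 3

After partitioning with pivot 14, the array becomes [5, 4, 14, 14, 28, 15, 26]. The pivot is placed at index 3. All elements to the left of the pivot are <= 14, and all elements to the right are > 14.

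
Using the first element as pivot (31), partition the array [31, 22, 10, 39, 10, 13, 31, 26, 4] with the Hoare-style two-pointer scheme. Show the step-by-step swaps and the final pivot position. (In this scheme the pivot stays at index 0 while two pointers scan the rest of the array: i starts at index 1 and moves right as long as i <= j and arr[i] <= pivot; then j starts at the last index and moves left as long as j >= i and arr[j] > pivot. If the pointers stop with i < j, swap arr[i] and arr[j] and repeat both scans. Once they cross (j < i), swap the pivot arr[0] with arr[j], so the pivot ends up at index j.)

Hoare-style two-pointer partition with pivot = 31:

Initial array: [31, 22, 10, 39, 10, 13, 31, 26, 4]

Pointers start at i = 1, j = 8.
i stops at index 3 (arr[3]=39 > 31), j stops at index 8 (arr[8]=4 <= 31): swap arr[3] and arr[8], array becomes [31, 22, 10, 4, 10, 13, 31, 26, 39]
i ends at 8, j ends at 7: the pointers have crossed (j < i), so scanning stops.

Swap pivot arr[0] with arr[7] to place pivot at position 7: [26, 22, 10, 4, 10, 13, 31, 31, 39]
Pivot position: 7

After partitioning with pivot 31, the array becomes [26, 22, 10, 4, 10, 13, 31, 31, 39]. The pivot is placed at index 7. All elements to the left of the pivot are <= 31, and all elements to the right are > 31.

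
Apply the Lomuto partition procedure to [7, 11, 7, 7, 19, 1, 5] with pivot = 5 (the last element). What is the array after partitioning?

Lomuto partition with pivot = 5:

Initial array: [7, 11, 7, 7, 19, 1, 5]

arr[0]=7 > 5: no swap
arr[1]=11 > 5: no swap
arr[2]=7 > 5: no swap
arr[3]=7 > 5: no swap
arr[4]=19 > 5: no swap
arr[5]=1 <= 5: swap with position 0, array becomes [1, 11, 7, 7, 19, 7, 5]

Place pivot at position 1: [1, 5, 7, 7, 19, 7, 11]
Pivot position: 1

After partitioning with pivot 5, the array becomes [1, 5, 7, 7, 19, 7, 11]. The pivot is placed at index 1. All elements to the left of the pivot are <= 5, and all elements to the right are > 5.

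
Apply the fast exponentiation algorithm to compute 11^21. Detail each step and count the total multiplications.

Computing 11^21 by squaring (build up from 11^1; each line after the first costs one multiplication):

11^1 = 11
11^2 = (11^1)^2 = 11^2 = 121
11^4 = (11^2)^2 = 121^2 = 14641
11^5 = 11 * 11^4 = 11 * 14641 = 161051
11^10 = (11^5)^2 = 161051^2 = 25937424601
11^20 = (11^10)^2 = 25937424601^2 = 672749994932560009201
11^21 = 11 * 11^20 = 11 * 672749994932560009201 = 7400249944258160101211

Result: 7400249944258160101211
Multiplications needed: 6 (6 lines after 11^1)

11^21 = 7400249944258160101211. Using exponentiation by squaring, this requires 6 multiplications. The key idea: if the exponent is even, square the half-power; if odd, multiply by the base once.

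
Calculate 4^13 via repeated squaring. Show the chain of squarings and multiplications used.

Computing 4^13 by squaring (build up from 4^1; each line after the first costs one multiplication):

4^1 = 4
4^2 = (4^1)^2 = 4^2 = 16
4^3 = 4 * 4^2 = 4 * 16 = 64
4^6 = (4^3)^2 = 64^2 = 4096
4^12 = (4^6)^2 = 4096^2 = 16777216
4^13 = 4 * 4^12 = 4 * 16777216 = 67108864

Result: 67108864
Multiplications needed: 5 (5 lines after 4^1)

4^13 = 67108864. Using exponentiation by squaring, this requires 5 multiplications. The key idea: if the exponent is even, square the half-power; if odd, multiply by the base once.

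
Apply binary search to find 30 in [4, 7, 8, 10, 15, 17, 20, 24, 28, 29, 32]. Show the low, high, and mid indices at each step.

Binary search for 30 in [4, 7, 8, 10, 15, 17, 20, 24, 28, 29, 32]:

lo=0, hi=10, mid=5, arr[mid]=17 -> 17 < 30, search right half
lo=6, hi=10, mid=8, arr[mid]=28 -> 28 < 30, search right half
lo=9, hi=10, mid=9, arr[mid]=29 -> 29 < 30, search right half
lo=10, hi=10, mid=10, arr[mid]=32 -> 32 > 30, search left half
lo=10 > hi=9, target 30 not found

Binary search determines that 30 is not in the array after 4 comparisons. The search space was exhausted without finding the target.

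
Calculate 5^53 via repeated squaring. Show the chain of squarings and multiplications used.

Computing 5^53 by squaring (build up from 5^1; each line after the first costs one multiplication):

5^1 = 5
5^2 = (5^1)^2 = 5^2 = 25
5^3 = 5 * 5^2 = 5 * 25 = 125
5^6 = (5^3)^2 = 125^2 = 15625
5^12 = (5^6)^2 = 15625^2 = 244140625
5^13 = 5 * 5^12 = 5 * 244140625 = 1220703125
5^26 = (5^13)^2 = 1220703125^2 = 1490116119384765625
5^52 = (5^26)^2 = 1490116119384765625^2 = 2220446049250313080847263336181640625
5^53 = 5 * 5^52 = 5 * 2220446049250313080847263336181640625 = 11102230246251565404236316680908203125

Result: 11102230246251565404236316680908203125
Multiplications needed: 8 (8 lines after 5^1)

5^53 = 11102230246251565404236316680908203125. Using exponentiation by squaring, this requires 8 multiplications. The key idea: if the exponent is even, square the half-power; if odd, multiply by the base once.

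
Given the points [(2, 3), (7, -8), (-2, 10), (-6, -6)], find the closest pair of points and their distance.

Computing all pairwise distances among 4 points:

d((2, 3), (7, -8)) = 12.083
d((2, 3), (-2, 10)) = 8.0623 <-- minimum
d((2, 3), (-6, -6)) = 12.0416
d((7, -8), (-2, 10)) = 20.1246
d((7, -8), (-6, -6)) = 13.1529
d((-2, 10), (-6, -6)) = 16.4924

Closest pair: (2, 3) and (-2, 10) with distance 8.0623

The closest pair is (2, 3) and (-2, 10) with Euclidean distance 8.0623. For 4 points, brute-force pairwise comparison is shown above. For large n, the divide-and-conquer algorithm (sort by x, recurse on halves, check the dividing strip) achieves O(n log n).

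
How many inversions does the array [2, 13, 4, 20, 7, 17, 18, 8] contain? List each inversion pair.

Finding inversions in [2, 13, 4, 20, 7, 17, 18, 8]:

(1, 2): arr[1]=13 > arr[2]=4
(1, 4): arr[1]=13 > arr[4]=7
(1, 7): arr[1]=13 > arr[7]=8
(3, 4): arr[3]=20 > arr[4]=7
(3, 5): arr[3]=20 > arr[5]=17
(3, 6): arr[3]=20 > arr[6]=18
(3, 7): arr[3]=20 > arr[7]=8
(5, 7): arr[5]=17 > arr[7]=8
(6, 7): arr[6]=18 > arr[7]=8

Total inversions: 9

The array has 9 inversion(s): (1,2), (1,4), (1,7), (3,4), (3,5), (3,6), (3,7), (5,7), (6,7). Each pair (i,j) satisfies i < j and arr[i] > arr[j].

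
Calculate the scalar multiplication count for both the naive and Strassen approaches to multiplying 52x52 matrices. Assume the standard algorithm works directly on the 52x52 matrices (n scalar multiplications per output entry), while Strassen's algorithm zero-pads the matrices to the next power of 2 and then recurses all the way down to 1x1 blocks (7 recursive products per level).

Matrix multiplication for 52x52 matrices:

Strassen's algorithm requires power-of-2 dimensions. Pad 52x52 to 64x64 (next power of 2).

Standard algorithm: 52^3 = 140608 multiplications
Strassen's algorithm: 7^(log2(64)) = 7^6 = 117649 multiplications
Savings: 140608 - 117649 = 22959 multiplications

Standard: 140608 multiplications (52^3). Strassen: 117649 multiplications (7^6, after padding to 64x64). Strassen reduces 8 recursive multiplications to 7 at each level.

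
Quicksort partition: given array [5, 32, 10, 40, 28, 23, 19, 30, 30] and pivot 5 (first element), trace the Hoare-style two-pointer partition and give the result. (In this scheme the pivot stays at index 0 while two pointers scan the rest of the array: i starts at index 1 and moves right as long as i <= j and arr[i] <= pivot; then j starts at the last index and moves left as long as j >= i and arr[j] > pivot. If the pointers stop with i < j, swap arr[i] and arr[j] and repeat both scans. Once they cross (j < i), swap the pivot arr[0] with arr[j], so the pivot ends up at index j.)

Hoare-style two-pointer partition with pivot = 5:

Initial array: [5, 32, 10, 40, 28, 23, 19, 30, 30]

Pointers start at i = 1, j = 8.
i ends at 1, j ends at 0: the pointers have crossed (j < i), so scanning stops.

j = 0, so swapping arr[0] with arr[j] leaves the pivot at position 0: [5, 32, 10, 40, 28, 23, 19, 30, 30]
Pivot position: 0

After partitioning with pivot 5, the array becomes [5, 32, 10, 40, 28, 23, 19, 30, 30]. The pivot is placed at index 0. All elements to the left of the pivot are <= 5, and all elements to the right are > 5.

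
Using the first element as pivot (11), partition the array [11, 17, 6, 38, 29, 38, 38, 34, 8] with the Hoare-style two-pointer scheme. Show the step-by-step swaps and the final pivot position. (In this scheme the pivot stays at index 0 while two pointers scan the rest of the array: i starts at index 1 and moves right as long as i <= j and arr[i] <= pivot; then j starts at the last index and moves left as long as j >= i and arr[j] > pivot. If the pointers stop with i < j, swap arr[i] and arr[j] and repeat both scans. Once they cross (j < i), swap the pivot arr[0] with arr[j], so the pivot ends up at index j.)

Hoare-style two-pointer partition with pivot = 11:

Initial array: [11, 17, 6, 38, 29, 38, 38, 34, 8]

Pointers start at i = 1, j = 8.
i stops at index 1 (arr[1]=17 > 11), j stops at index 8 (arr[8]=8 <= 11): swap arr[1] and arr[8], array becomes [11, 8, 6, 38, 29, 38, 38, 34, 17]
i ends at 3, j ends at 2: the pointers have crossed (j < i), so scanning stops.

Swap pivot arr[0] with arr[2] to place pivot at position 2: [6, 8, 11, 38, 29, 38, 38, 34, 17]
Pivot position: 2

After partitioning with pivot 11, the array becomes [6, 8, 11, 38, 29, 38, 38, 34, 17]. The pivot is placed at index 2. All elements to the left of the pivot are <= 11, and all elements to the right are > 11.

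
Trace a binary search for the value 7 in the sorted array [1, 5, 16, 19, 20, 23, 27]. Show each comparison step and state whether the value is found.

Binary search for 7 in [1, 5, 16, 19, 20, 23, 27]:

lo=0, hi=6, mid=3, arr[mid]=19 -> 19 > 7, search left half
lo=0, hi=2, mid=1, arr[mid]=5 -> 5 < 7, search right half
lo=2, hi=2, mid=2, arr[mid]=16 -> 16 > 7, search left half
lo=2 > hi=1, target 7 not found

Binary search determines that 7 is not in the array after 3 comparisons. The search space was exhausted without finding the target.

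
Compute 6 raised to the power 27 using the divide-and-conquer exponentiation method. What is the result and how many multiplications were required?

Computing 6^27 by squaring (build up from 6^1; each line after the first costs one multiplication):

6^1 = 6
6^2 = (6^1)^2 = 6^2 = 36
6^3 = 6 * 6^2 = 6 * 36 = 216
6^6 = (6^3)^2 = 216^2 = 46656
6^12 = (6^6)^2 = 46656^2 = 2176782336
6^13 = 6 * 6^12 = 6 * 2176782336 = 13060694016
6^26 = (6^13)^2 = 13060694016^2 = 170581728179578208256
6^27 = 6 * 6^26 = 6 * 170581728179578208256 = 1023490369077469249536

Result: 1023490369077469249536
Multiplications needed: 7 (7 lines after 6^1)

6^27 = 1023490369077469249536. Using exponentiation by squaring, this requires 7 multiplications. The key idea: if the exponent is even, square the half-power; if odd, multiply by the base once.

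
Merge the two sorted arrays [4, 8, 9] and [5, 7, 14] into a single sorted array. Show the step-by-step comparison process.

Merging process:

Compare 4 vs 5: take 4 from left. Merged: [4]
Compare 8 vs 5: take 5 from right. Merged: [4, 5]
Compare 8 vs 7: take 7 from right. Merged: [4, 5, 7]
Compare 8 vs 14: take 8 from left. Merged: [4, 5, 7, 8]
Compare 9 vs 14: take 9 from left. Merged: [4, 5, 7, 8, 9]
Append remaining from right: [14]. Merged: [4, 5, 7, 8, 9, 14]

Final merged array: [4, 5, 7, 8, 9, 14]
Total comparisons: 5

The merged array is [4, 5, 7, 8, 9, 14], requiring 5 comparisons. The merge step runs in O(n) time where n is the total number of elements.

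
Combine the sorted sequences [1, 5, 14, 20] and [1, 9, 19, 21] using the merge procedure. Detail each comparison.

Merging process:

Compare 1 vs 1: take 1 from left. Merged: [1]
Compare 5 vs 1: take 1 from right. Merged: [1, 1]
Compare 5 vs 9: take 5 from left. Merged: [1, 1, 5]
Compare 14 vs 9: take 9 from right. Merged: [1, 1, 5, 9]
Compare 14 vs 19: take 14 from left. Merged: [1, 1, 5, 9, 14]
Compare 20 vs 19: take 19 from right. Merged: [1, 1, 5, 9, 14, 19]
Compare 20 vs 21: take 20 from left. Merged: [1, 1, 5, 9, 14, 19, 20]
Append remaining from right: [21]. Merged: [1, 1, 5, 9, 14, 19, 20, 21]

Final merged array: [1, 1, 5, 9, 14, 19, 20, 21]
Total comparisons: 7

The merged array is [1, 1, 5, 9, 14, 19, 20, 21], requiring 7 comparisons. The merge step runs in O(n) time where n is the total number of elements.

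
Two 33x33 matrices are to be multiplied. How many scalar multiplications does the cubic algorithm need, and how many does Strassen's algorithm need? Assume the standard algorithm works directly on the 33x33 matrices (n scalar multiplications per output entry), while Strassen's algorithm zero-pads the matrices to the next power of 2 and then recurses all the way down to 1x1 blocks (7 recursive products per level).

Matrix multiplication for 33x33 matrices:

Strassen's algorithm requires power-of-2 dimensions. Pad 33x33 to 64x64 (next power of 2).

Standard algorithm: 33^3 = 35937 multiplications
Strassen's algorithm: 7^(log2(64)) = 7^6 = 117649 multiplications
Difference: 35937 - 117649 = -81712 (Strassen uses MORE here due to padding overhead — for small or just-over-power-of-2 n, padding can outweigh the per-level savings)

Standard: 35937 multiplications (33^3). Strassen: 117649 multiplications (7^6, after padding to 64x64). Strassen reduces 8 recursive multiplications to 7 at each level.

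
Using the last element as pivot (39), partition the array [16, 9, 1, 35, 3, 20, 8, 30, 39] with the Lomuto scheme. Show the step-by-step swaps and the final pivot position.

Lomuto partition with pivot = 39:

Initial array: [16, 9, 1, 35, 3, 20, 8, 30, 39]

arr[0]=16 <= 39: swap with position 0, array becomes [16, 9, 1, 35, 3, 20, 8, 30, 39]
arr[1]=9 <= 39: swap with position 1, array becomes [16, 9, 1, 35, 3, 20, 8, 30, 39]
arr[2]=1 <= 39: swap with position 2, array becomes [16, 9, 1, 35, 3, 20, 8, 30, 39]
arr[3]=35 <= 39: swap with position 3, array becomes [16, 9, 1, 35, 3, 20, 8, 30, 39]
arr[4]=3 <= 39: swap with position 4, array becomes [16, 9, 1, 35, 3, 20, 8, 30, 39]
arr[5]=20 <= 39: swap with position 5, array becomes [16, 9, 1, 35, 3, 20, 8, 30, 39]
arr[6]=8 <= 39: swap with position 6, array becomes [16, 9, 1, 35, 3, 20, 8, 30, 39]
arr[7]=30 <= 39: swap with position 7, array becomes [16, 9, 1, 35, 3, 20, 8, 30, 39]

Place pivot at position 8: [16, 9, 1, 35, 3, 20, 8, 30, 39]
Pivot position: 8

After partitioning with pivot 39, the array becomes [16, 9, 1, 35, 3, 20, 8, 30, 39]. The pivot is placed at index 8. All elements to the left of the pivot are <= 39, and all elements to the right are > 39.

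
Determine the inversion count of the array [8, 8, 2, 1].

Finding inversions in [8, 8, 2, 1]:

(0, 2): arr[0]=8 > arr[2]=2
(0, 3): arr[0]=8 > arr[3]=1
(1, 2): arr[1]=8 > arr[2]=2
(1, 3): arr[1]=8 > arr[3]=1
(2, 3): arr[2]=2 > arr[3]=1

Total inversions: 5

The array has 5 inversion(s): (0,2), (0,3), (1,2), (1,3), (2,3). Each pair (i,j) satisfies i < j and arr[i] > arr[j].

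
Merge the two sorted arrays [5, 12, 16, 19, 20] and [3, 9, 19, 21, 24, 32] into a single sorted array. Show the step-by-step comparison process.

Merging process:

Compare 5 vs 3: take 3 from right. Merged: [3]
Compare 5 vs 9: take 5 from left. Merged: [3, 5]
Compare 12 vs 9: take 9 from right. Merged: [3, 5, 9]
Compare 12 vs 19: take 12 from left. Merged: [3, 5, 9, 12]
Compare 16 vs 19: take 16 from left. Merged: [3, 5, 9, 12, 16]
Compare 19 vs 19: take 19 from left. Merged: [3, 5, 9, 12, 16, 19]
Compare 20 vs 19: take 19 from right. Merged: [3, 5, 9, 12, 16, 19, 19]
Compare 20 vs 21: take 20 from left. Merged: [3, 5, 9, 12, 16, 19, 19, 20]
Append remaining from right: [21, 24, 32]. Merged: [3, 5, 9, 12, 16, 19, 19, 20, 21, 24, 32]

Final merged array: [3, 5, 9, 12, 16, 19, 19, 20, 21, 24, 32]
Total comparisons: 8

The merged array is [3, 5, 9, 12, 16, 19, 19, 20, 21, 24, 32], requiring 8 comparisons. The merge step runs in O(n) time where n is the total number of elements.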